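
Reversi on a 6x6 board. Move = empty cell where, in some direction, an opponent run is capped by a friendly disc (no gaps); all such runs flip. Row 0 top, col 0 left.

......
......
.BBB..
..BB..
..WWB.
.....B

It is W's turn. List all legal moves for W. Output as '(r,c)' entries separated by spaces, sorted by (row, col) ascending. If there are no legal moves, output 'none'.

(1,0): flips 2 -> legal
(1,1): no bracket -> illegal
(1,2): flips 2 -> legal
(1,3): flips 2 -> legal
(1,4): no bracket -> illegal
(2,0): no bracket -> illegal
(2,4): flips 1 -> legal
(3,0): no bracket -> illegal
(3,1): no bracket -> illegal
(3,4): no bracket -> illegal
(3,5): no bracket -> illegal
(4,1): no bracket -> illegal
(4,5): flips 1 -> legal
(5,3): no bracket -> illegal
(5,4): no bracket -> illegal

Answer: (1,0) (1,2) (1,3) (2,4) (4,5)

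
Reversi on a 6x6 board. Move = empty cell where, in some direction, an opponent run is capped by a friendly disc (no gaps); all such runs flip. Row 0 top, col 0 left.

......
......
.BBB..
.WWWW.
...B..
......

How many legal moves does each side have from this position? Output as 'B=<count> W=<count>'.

-- B to move --
(2,0): no bracket -> illegal
(2,4): no bracket -> illegal
(2,5): flips 1 -> legal
(3,0): no bracket -> illegal
(3,5): no bracket -> illegal
(4,0): flips 1 -> legal
(4,1): flips 2 -> legal
(4,2): flips 1 -> legal
(4,4): flips 1 -> legal
(4,5): flips 1 -> legal
B mobility = 6
-- W to move --
(1,0): flips 1 -> legal
(1,1): flips 2 -> legal
(1,2): flips 2 -> legal
(1,3): flips 2 -> legal
(1,4): flips 1 -> legal
(2,0): no bracket -> illegal
(2,4): no bracket -> illegal
(3,0): no bracket -> illegal
(4,2): no bracket -> illegal
(4,4): no bracket -> illegal
(5,2): flips 1 -> legal
(5,3): flips 1 -> legal
(5,4): flips 1 -> legal
W mobility = 8

Answer: B=6 W=8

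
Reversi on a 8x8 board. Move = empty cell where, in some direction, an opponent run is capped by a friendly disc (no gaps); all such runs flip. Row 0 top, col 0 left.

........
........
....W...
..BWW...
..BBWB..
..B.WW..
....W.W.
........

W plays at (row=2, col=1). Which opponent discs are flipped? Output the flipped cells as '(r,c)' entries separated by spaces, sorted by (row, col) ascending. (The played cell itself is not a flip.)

Answer: (3,2) (4,3)

Derivation:
Dir NW: first cell '.' (not opp) -> no flip
Dir N: first cell '.' (not opp) -> no flip
Dir NE: first cell '.' (not opp) -> no flip
Dir W: first cell '.' (not opp) -> no flip
Dir E: first cell '.' (not opp) -> no flip
Dir SW: first cell '.' (not opp) -> no flip
Dir S: first cell '.' (not opp) -> no flip
Dir SE: opp run (3,2) (4,3) capped by W -> flip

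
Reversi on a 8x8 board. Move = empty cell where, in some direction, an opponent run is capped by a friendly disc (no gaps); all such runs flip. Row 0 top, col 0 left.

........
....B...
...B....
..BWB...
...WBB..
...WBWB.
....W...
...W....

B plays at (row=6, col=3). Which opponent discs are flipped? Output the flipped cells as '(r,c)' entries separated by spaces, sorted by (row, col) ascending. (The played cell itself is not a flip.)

Answer: (3,3) (4,3) (5,3)

Derivation:
Dir NW: first cell '.' (not opp) -> no flip
Dir N: opp run (5,3) (4,3) (3,3) capped by B -> flip
Dir NE: first cell 'B' (not opp) -> no flip
Dir W: first cell '.' (not opp) -> no flip
Dir E: opp run (6,4), next='.' -> no flip
Dir SW: first cell '.' (not opp) -> no flip
Dir S: opp run (7,3), next=edge -> no flip
Dir SE: first cell '.' (not opp) -> no flip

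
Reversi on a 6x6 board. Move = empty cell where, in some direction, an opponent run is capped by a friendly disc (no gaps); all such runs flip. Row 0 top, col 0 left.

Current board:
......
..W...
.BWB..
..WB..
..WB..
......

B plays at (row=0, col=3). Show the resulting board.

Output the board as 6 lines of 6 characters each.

Place B at (0,3); scan 8 dirs for brackets.
Dir NW: edge -> no flip
Dir N: edge -> no flip
Dir NE: edge -> no flip
Dir W: first cell '.' (not opp) -> no flip
Dir E: first cell '.' (not opp) -> no flip
Dir SW: opp run (1,2) capped by B -> flip
Dir S: first cell '.' (not opp) -> no flip
Dir SE: first cell '.' (not opp) -> no flip
All flips: (1,2)

Answer: ...B..
..B...
.BWB..
..WB..
..WB..
......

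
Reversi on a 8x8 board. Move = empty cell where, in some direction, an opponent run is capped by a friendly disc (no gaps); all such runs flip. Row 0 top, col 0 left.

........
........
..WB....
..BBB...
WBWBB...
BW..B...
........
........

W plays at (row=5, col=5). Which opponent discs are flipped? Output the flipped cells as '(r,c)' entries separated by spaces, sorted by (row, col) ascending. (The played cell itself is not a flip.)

Dir NW: opp run (4,4) (3,3) capped by W -> flip
Dir N: first cell '.' (not opp) -> no flip
Dir NE: first cell '.' (not opp) -> no flip
Dir W: opp run (5,4), next='.' -> no flip
Dir E: first cell '.' (not opp) -> no flip
Dir SW: first cell '.' (not opp) -> no flip
Dir S: first cell '.' (not opp) -> no flip
Dir SE: first cell '.' (not opp) -> no flip

Answer: (3,3) (4,4)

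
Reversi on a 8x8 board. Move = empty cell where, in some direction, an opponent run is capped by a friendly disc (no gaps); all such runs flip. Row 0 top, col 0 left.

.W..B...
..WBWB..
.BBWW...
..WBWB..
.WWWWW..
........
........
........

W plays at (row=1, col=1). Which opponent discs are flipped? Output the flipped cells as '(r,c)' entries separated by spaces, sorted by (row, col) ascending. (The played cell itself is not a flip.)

Dir NW: first cell '.' (not opp) -> no flip
Dir N: first cell 'W' (not opp) -> no flip
Dir NE: first cell '.' (not opp) -> no flip
Dir W: first cell '.' (not opp) -> no flip
Dir E: first cell 'W' (not opp) -> no flip
Dir SW: first cell '.' (not opp) -> no flip
Dir S: opp run (2,1), next='.' -> no flip
Dir SE: opp run (2,2) (3,3) capped by W -> flip

Answer: (2,2) (3,3)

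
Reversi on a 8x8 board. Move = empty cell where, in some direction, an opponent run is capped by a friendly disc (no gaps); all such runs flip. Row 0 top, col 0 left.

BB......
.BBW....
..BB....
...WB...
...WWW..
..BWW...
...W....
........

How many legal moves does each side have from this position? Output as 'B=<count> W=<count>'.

Answer: B=9 W=8

Derivation:
-- B to move --
(0,2): no bracket -> illegal
(0,3): flips 1 -> legal
(0,4): flips 1 -> legal
(1,4): flips 1 -> legal
(2,4): no bracket -> illegal
(3,2): flips 1 -> legal
(3,5): no bracket -> illegal
(3,6): no bracket -> illegal
(4,2): no bracket -> illegal
(4,6): no bracket -> illegal
(5,5): flips 4 -> legal
(5,6): flips 1 -> legal
(6,2): no bracket -> illegal
(6,4): flips 2 -> legal
(6,5): no bracket -> illegal
(7,2): no bracket -> illegal
(7,3): flips 4 -> legal
(7,4): flips 1 -> legal
B mobility = 9
-- W to move --
(0,2): no bracket -> illegal
(0,3): no bracket -> illegal
(1,0): flips 2 -> legal
(1,4): no bracket -> illegal
(2,0): no bracket -> illegal
(2,1): no bracket -> illegal
(2,4): flips 1 -> legal
(2,5): flips 1 -> legal
(3,1): flips 1 -> legal
(3,2): no bracket -> illegal
(3,5): flips 1 -> legal
(4,1): flips 1 -> legal
(4,2): no bracket -> illegal
(5,1): flips 1 -> legal
(6,1): flips 1 -> legal
(6,2): no bracket -> illegal
W mobility = 8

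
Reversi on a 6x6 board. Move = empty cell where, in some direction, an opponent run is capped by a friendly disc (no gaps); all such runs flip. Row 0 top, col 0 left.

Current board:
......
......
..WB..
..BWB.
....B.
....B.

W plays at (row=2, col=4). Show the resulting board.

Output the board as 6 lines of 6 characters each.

Place W at (2,4); scan 8 dirs for brackets.
Dir NW: first cell '.' (not opp) -> no flip
Dir N: first cell '.' (not opp) -> no flip
Dir NE: first cell '.' (not opp) -> no flip
Dir W: opp run (2,3) capped by W -> flip
Dir E: first cell '.' (not opp) -> no flip
Dir SW: first cell 'W' (not opp) -> no flip
Dir S: opp run (3,4) (4,4) (5,4), next=edge -> no flip
Dir SE: first cell '.' (not opp) -> no flip
All flips: (2,3)

Answer: ......
......
..WWW.
..BWB.
....B.
....B.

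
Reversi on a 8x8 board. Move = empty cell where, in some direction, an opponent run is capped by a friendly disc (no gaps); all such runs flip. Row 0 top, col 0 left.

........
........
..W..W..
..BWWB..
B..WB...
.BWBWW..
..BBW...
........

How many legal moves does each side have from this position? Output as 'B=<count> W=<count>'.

-- B to move --
(1,1): flips 2 -> legal
(1,2): flips 1 -> legal
(1,3): no bracket -> illegal
(1,4): no bracket -> illegal
(1,5): flips 1 -> legal
(1,6): no bracket -> illegal
(2,1): no bracket -> illegal
(2,3): flips 2 -> legal
(2,4): flips 1 -> legal
(2,6): no bracket -> illegal
(3,1): no bracket -> illegal
(3,6): no bracket -> illegal
(4,1): flips 1 -> legal
(4,2): flips 2 -> legal
(4,5): flips 1 -> legal
(4,6): no bracket -> illegal
(5,6): flips 2 -> legal
(6,1): no bracket -> illegal
(6,5): flips 3 -> legal
(6,6): flips 1 -> legal
(7,3): no bracket -> illegal
(7,4): flips 2 -> legal
(7,5): flips 1 -> legal
B mobility = 13
-- W to move --
(2,1): flips 1 -> legal
(2,3): no bracket -> illegal
(2,4): no bracket -> illegal
(2,6): no bracket -> illegal
(3,0): no bracket -> illegal
(3,1): flips 1 -> legal
(3,6): flips 1 -> legal
(4,1): no bracket -> illegal
(4,2): flips 2 -> legal
(4,5): flips 2 -> legal
(4,6): no bracket -> illegal
(5,0): flips 1 -> legal
(6,0): no bracket -> illegal
(6,1): flips 2 -> legal
(7,1): no bracket -> illegal
(7,2): flips 2 -> legal
(7,3): flips 2 -> legal
(7,4): flips 1 -> legal
W mobility = 10

Answer: B=13 W=10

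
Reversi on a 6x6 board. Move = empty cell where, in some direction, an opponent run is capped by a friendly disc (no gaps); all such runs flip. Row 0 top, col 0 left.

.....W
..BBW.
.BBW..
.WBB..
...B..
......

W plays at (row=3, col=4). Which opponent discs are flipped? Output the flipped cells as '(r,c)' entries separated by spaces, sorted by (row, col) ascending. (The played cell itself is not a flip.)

Answer: (3,2) (3,3)

Derivation:
Dir NW: first cell 'W' (not opp) -> no flip
Dir N: first cell '.' (not opp) -> no flip
Dir NE: first cell '.' (not opp) -> no flip
Dir W: opp run (3,3) (3,2) capped by W -> flip
Dir E: first cell '.' (not opp) -> no flip
Dir SW: opp run (4,3), next='.' -> no flip
Dir S: first cell '.' (not opp) -> no flip
Dir SE: first cell '.' (not opp) -> no flip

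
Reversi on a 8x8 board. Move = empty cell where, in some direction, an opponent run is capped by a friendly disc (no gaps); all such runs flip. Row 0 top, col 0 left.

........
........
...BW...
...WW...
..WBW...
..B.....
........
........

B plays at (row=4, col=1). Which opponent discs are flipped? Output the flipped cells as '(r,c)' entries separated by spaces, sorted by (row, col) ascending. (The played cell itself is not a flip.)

Dir NW: first cell '.' (not opp) -> no flip
Dir N: first cell '.' (not opp) -> no flip
Dir NE: first cell '.' (not opp) -> no flip
Dir W: first cell '.' (not opp) -> no flip
Dir E: opp run (4,2) capped by B -> flip
Dir SW: first cell '.' (not opp) -> no flip
Dir S: first cell '.' (not opp) -> no flip
Dir SE: first cell 'B' (not opp) -> no flip

Answer: (4,2)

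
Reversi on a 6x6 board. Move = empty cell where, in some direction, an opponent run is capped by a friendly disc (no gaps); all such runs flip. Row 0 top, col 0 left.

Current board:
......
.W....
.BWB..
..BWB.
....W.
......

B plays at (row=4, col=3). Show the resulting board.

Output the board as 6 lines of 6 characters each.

Place B at (4,3); scan 8 dirs for brackets.
Dir NW: first cell 'B' (not opp) -> no flip
Dir N: opp run (3,3) capped by B -> flip
Dir NE: first cell 'B' (not opp) -> no flip
Dir W: first cell '.' (not opp) -> no flip
Dir E: opp run (4,4), next='.' -> no flip
Dir SW: first cell '.' (not opp) -> no flip
Dir S: first cell '.' (not opp) -> no flip
Dir SE: first cell '.' (not opp) -> no flip
All flips: (3,3)

Answer: ......
.W....
.BWB..
..BBB.
...BW.
......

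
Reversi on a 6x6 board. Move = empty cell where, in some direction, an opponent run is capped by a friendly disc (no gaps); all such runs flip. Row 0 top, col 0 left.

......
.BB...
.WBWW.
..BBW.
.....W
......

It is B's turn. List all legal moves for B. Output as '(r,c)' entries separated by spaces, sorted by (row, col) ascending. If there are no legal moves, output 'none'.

Answer: (1,0) (1,3) (1,4) (1,5) (2,0) (2,5) (3,0) (3,1) (3,5)

Derivation:
(1,0): flips 1 -> legal
(1,3): flips 1 -> legal
(1,4): flips 1 -> legal
(1,5): flips 1 -> legal
(2,0): flips 1 -> legal
(2,5): flips 2 -> legal
(3,0): flips 1 -> legal
(3,1): flips 1 -> legal
(3,5): flips 1 -> legal
(4,3): no bracket -> illegal
(4,4): no bracket -> illegal
(5,4): no bracket -> illegal
(5,5): no bracket -> illegal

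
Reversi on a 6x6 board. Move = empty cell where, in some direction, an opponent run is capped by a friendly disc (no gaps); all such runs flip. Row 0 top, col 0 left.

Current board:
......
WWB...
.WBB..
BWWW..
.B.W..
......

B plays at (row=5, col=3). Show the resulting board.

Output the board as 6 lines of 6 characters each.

Place B at (5,3); scan 8 dirs for brackets.
Dir NW: first cell '.' (not opp) -> no flip
Dir N: opp run (4,3) (3,3) capped by B -> flip
Dir NE: first cell '.' (not opp) -> no flip
Dir W: first cell '.' (not opp) -> no flip
Dir E: first cell '.' (not opp) -> no flip
Dir SW: edge -> no flip
Dir S: edge -> no flip
Dir SE: edge -> no flip
All flips: (3,3) (4,3)

Answer: ......
WWB...
.WBB..
BWWB..
.B.B..
...B..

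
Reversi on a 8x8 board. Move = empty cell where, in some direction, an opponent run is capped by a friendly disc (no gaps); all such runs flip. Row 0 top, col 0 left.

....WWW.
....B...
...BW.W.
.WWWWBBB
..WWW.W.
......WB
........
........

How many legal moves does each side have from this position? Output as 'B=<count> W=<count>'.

-- B to move --
(0,3): no bracket -> illegal
(0,7): no bracket -> illegal
(1,3): flips 1 -> legal
(1,5): flips 1 -> legal
(1,6): flips 1 -> legal
(1,7): flips 1 -> legal
(2,0): no bracket -> illegal
(2,1): no bracket -> illegal
(2,2): no bracket -> illegal
(2,5): flips 1 -> legal
(2,7): no bracket -> illegal
(3,0): flips 4 -> legal
(4,0): no bracket -> illegal
(4,1): flips 1 -> legal
(4,5): flips 1 -> legal
(4,7): no bracket -> illegal
(5,1): no bracket -> illegal
(5,2): no bracket -> illegal
(5,3): flips 3 -> legal
(5,4): flips 3 -> legal
(5,5): flips 2 -> legal
(6,5): no bracket -> illegal
(6,6): flips 2 -> legal
(6,7): no bracket -> illegal
B mobility = 12
-- W to move --
(0,3): no bracket -> illegal
(1,2): flips 1 -> legal
(1,3): flips 1 -> legal
(1,5): no bracket -> illegal
(2,2): flips 1 -> legal
(2,5): no bracket -> illegal
(2,7): no bracket -> illegal
(4,5): no bracket -> illegal
(4,7): no bracket -> illegal
(6,6): no bracket -> illegal
(6,7): no bracket -> illegal
W mobility = 3

Answer: B=12 W=3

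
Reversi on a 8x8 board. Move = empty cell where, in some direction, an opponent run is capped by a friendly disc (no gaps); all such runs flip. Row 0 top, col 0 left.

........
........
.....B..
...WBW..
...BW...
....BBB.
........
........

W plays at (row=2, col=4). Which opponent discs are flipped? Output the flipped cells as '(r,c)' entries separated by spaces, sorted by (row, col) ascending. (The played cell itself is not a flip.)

Dir NW: first cell '.' (not opp) -> no flip
Dir N: first cell '.' (not opp) -> no flip
Dir NE: first cell '.' (not opp) -> no flip
Dir W: first cell '.' (not opp) -> no flip
Dir E: opp run (2,5), next='.' -> no flip
Dir SW: first cell 'W' (not opp) -> no flip
Dir S: opp run (3,4) capped by W -> flip
Dir SE: first cell 'W' (not opp) -> no flip

Answer: (3,4)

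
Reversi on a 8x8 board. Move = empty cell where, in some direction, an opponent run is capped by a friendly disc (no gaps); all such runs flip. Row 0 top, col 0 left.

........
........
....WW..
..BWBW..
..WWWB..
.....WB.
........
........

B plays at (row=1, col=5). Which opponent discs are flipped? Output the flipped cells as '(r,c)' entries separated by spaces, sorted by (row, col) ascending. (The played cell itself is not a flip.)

Answer: (2,5) (3,5)

Derivation:
Dir NW: first cell '.' (not opp) -> no flip
Dir N: first cell '.' (not opp) -> no flip
Dir NE: first cell '.' (not opp) -> no flip
Dir W: first cell '.' (not opp) -> no flip
Dir E: first cell '.' (not opp) -> no flip
Dir SW: opp run (2,4) (3,3) (4,2), next='.' -> no flip
Dir S: opp run (2,5) (3,5) capped by B -> flip
Dir SE: first cell '.' (not opp) -> no flip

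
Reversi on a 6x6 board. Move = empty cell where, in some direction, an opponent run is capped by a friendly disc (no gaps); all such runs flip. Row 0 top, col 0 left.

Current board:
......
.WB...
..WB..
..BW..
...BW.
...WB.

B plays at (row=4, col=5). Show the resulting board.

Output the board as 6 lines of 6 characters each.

Place B at (4,5); scan 8 dirs for brackets.
Dir NW: first cell '.' (not opp) -> no flip
Dir N: first cell '.' (not opp) -> no flip
Dir NE: edge -> no flip
Dir W: opp run (4,4) capped by B -> flip
Dir E: edge -> no flip
Dir SW: first cell 'B' (not opp) -> no flip
Dir S: first cell '.' (not opp) -> no flip
Dir SE: edge -> no flip
All flips: (4,4)

Answer: ......
.WB...
..WB..
..BW..
...BBB
...WB.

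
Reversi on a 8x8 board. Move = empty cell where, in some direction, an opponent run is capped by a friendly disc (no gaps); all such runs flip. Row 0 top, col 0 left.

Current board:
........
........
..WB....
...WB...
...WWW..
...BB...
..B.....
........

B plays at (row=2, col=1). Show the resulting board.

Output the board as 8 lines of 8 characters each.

Answer: ........
........
.BBB....
...WB...
...WWW..
...BB...
..B.....
........

Derivation:
Place B at (2,1); scan 8 dirs for brackets.
Dir NW: first cell '.' (not opp) -> no flip
Dir N: first cell '.' (not opp) -> no flip
Dir NE: first cell '.' (not opp) -> no flip
Dir W: first cell '.' (not opp) -> no flip
Dir E: opp run (2,2) capped by B -> flip
Dir SW: first cell '.' (not opp) -> no flip
Dir S: first cell '.' (not opp) -> no flip
Dir SE: first cell '.' (not opp) -> no flip
All flips: (2,2)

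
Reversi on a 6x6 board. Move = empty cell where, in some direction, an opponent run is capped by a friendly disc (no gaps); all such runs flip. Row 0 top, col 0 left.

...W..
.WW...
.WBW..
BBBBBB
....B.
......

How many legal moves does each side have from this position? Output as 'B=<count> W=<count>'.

-- B to move --
(0,0): flips 1 -> legal
(0,1): flips 4 -> legal
(0,2): flips 1 -> legal
(0,4): no bracket -> illegal
(1,0): flips 1 -> legal
(1,3): flips 1 -> legal
(1,4): flips 1 -> legal
(2,0): flips 1 -> legal
(2,4): flips 1 -> legal
B mobility = 8
-- W to move --
(1,3): no bracket -> illegal
(2,0): no bracket -> illegal
(2,4): no bracket -> illegal
(2,5): no bracket -> illegal
(4,0): no bracket -> illegal
(4,1): flips 2 -> legal
(4,2): flips 2 -> legal
(4,3): flips 2 -> legal
(4,5): flips 1 -> legal
(5,3): no bracket -> illegal
(5,4): no bracket -> illegal
(5,5): flips 3 -> legal
W mobility = 5

Answer: B=8 W=5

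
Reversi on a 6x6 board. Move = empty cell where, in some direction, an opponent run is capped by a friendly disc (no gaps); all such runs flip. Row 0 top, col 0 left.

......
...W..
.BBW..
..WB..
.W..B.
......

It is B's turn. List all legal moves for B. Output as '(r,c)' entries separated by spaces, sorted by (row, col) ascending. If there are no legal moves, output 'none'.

(0,2): no bracket -> illegal
(0,3): flips 2 -> legal
(0,4): flips 1 -> legal
(1,2): no bracket -> illegal
(1,4): no bracket -> illegal
(2,4): flips 1 -> legal
(3,0): no bracket -> illegal
(3,1): flips 1 -> legal
(3,4): no bracket -> illegal
(4,0): no bracket -> illegal
(4,2): flips 1 -> legal
(4,3): flips 1 -> legal
(5,0): no bracket -> illegal
(5,1): no bracket -> illegal
(5,2): no bracket -> illegal

Answer: (0,3) (0,4) (2,4) (3,1) (4,2) (4,3)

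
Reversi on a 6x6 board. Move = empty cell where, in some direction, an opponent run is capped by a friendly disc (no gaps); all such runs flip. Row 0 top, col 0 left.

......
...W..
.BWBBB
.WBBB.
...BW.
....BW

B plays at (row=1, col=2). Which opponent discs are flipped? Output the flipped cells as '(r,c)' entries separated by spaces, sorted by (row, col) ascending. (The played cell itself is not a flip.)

Dir NW: first cell '.' (not opp) -> no flip
Dir N: first cell '.' (not opp) -> no flip
Dir NE: first cell '.' (not opp) -> no flip
Dir W: first cell '.' (not opp) -> no flip
Dir E: opp run (1,3), next='.' -> no flip
Dir SW: first cell 'B' (not opp) -> no flip
Dir S: opp run (2,2) capped by B -> flip
Dir SE: first cell 'B' (not opp) -> no flip

Answer: (2,2)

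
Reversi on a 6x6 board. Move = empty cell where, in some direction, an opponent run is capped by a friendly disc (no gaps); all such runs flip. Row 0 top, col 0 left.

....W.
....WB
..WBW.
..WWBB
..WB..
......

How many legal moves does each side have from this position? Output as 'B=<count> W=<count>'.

Answer: B=7 W=4

Derivation:
-- B to move --
(0,3): no bracket -> illegal
(0,5): flips 1 -> legal
(1,1): no bracket -> illegal
(1,2): no bracket -> illegal
(1,3): flips 2 -> legal
(2,1): flips 2 -> legal
(2,5): flips 1 -> legal
(3,1): flips 2 -> legal
(4,1): flips 2 -> legal
(4,4): no bracket -> illegal
(5,1): flips 3 -> legal
(5,2): no bracket -> illegal
(5,3): no bracket -> illegal
B mobility = 7
-- W to move --
(0,5): no bracket -> illegal
(1,2): no bracket -> illegal
(1,3): flips 1 -> legal
(2,5): no bracket -> illegal
(4,4): flips 2 -> legal
(4,5): no bracket -> illegal
(5,2): no bracket -> illegal
(5,3): flips 1 -> legal
(5,4): flips 1 -> legal
W mobility = 4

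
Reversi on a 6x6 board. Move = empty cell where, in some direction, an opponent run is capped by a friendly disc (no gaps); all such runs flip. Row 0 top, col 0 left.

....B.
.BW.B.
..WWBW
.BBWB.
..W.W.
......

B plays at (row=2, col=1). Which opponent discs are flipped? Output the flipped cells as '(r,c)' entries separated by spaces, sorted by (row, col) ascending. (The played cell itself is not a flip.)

Answer: (2,2) (2,3)

Derivation:
Dir NW: first cell '.' (not opp) -> no flip
Dir N: first cell 'B' (not opp) -> no flip
Dir NE: opp run (1,2), next='.' -> no flip
Dir W: first cell '.' (not opp) -> no flip
Dir E: opp run (2,2) (2,3) capped by B -> flip
Dir SW: first cell '.' (not opp) -> no flip
Dir S: first cell 'B' (not opp) -> no flip
Dir SE: first cell 'B' (not opp) -> no flip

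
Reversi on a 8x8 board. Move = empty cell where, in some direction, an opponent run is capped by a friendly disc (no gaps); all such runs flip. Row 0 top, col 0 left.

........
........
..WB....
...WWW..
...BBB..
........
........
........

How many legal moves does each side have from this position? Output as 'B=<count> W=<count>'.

Answer: B=5 W=8

Derivation:
-- B to move --
(1,1): flips 2 -> legal
(1,2): no bracket -> illegal
(1,3): no bracket -> illegal
(2,1): flips 1 -> legal
(2,4): flips 1 -> legal
(2,5): flips 2 -> legal
(2,6): flips 1 -> legal
(3,1): no bracket -> illegal
(3,2): no bracket -> illegal
(3,6): no bracket -> illegal
(4,2): no bracket -> illegal
(4,6): no bracket -> illegal
B mobility = 5
-- W to move --
(1,2): flips 1 -> legal
(1,3): flips 1 -> legal
(1,4): no bracket -> illegal
(2,4): flips 1 -> legal
(3,2): no bracket -> illegal
(3,6): no bracket -> illegal
(4,2): no bracket -> illegal
(4,6): no bracket -> illegal
(5,2): flips 1 -> legal
(5,3): flips 2 -> legal
(5,4): flips 1 -> legal
(5,5): flips 2 -> legal
(5,6): flips 1 -> legal
W mobility = 8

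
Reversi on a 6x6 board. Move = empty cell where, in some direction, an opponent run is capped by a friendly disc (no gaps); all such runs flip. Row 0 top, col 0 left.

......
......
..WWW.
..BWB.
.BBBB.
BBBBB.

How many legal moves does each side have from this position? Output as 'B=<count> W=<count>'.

Answer: B=5 W=4

Derivation:
-- B to move --
(1,1): flips 2 -> legal
(1,2): flips 2 -> legal
(1,3): flips 2 -> legal
(1,4): flips 2 -> legal
(1,5): flips 2 -> legal
(2,1): no bracket -> illegal
(2,5): no bracket -> illegal
(3,1): no bracket -> illegal
(3,5): no bracket -> illegal
B mobility = 5
-- W to move --
(2,1): no bracket -> illegal
(2,5): no bracket -> illegal
(3,0): no bracket -> illegal
(3,1): flips 1 -> legal
(3,5): flips 1 -> legal
(4,0): no bracket -> illegal
(4,5): flips 1 -> legal
(5,5): flips 1 -> legal
W mobility = 4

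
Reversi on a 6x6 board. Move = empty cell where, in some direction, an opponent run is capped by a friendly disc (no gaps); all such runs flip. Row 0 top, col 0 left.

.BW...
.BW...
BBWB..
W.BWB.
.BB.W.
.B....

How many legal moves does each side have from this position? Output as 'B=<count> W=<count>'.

-- B to move --
(0,3): flips 2 -> legal
(1,3): flips 1 -> legal
(2,4): flips 1 -> legal
(3,1): no bracket -> illegal
(3,5): no bracket -> illegal
(4,0): flips 1 -> legal
(4,3): flips 1 -> legal
(4,5): no bracket -> illegal
(5,3): no bracket -> illegal
(5,4): flips 1 -> legal
(5,5): flips 3 -> legal
B mobility = 7
-- W to move --
(0,0): flips 2 -> legal
(1,0): flips 2 -> legal
(1,3): flips 1 -> legal
(1,4): no bracket -> illegal
(2,4): flips 2 -> legal
(2,5): no bracket -> illegal
(3,1): flips 1 -> legal
(3,5): flips 1 -> legal
(4,0): no bracket -> illegal
(4,3): no bracket -> illegal
(4,5): flips 2 -> legal
(5,0): no bracket -> illegal
(5,2): flips 3 -> legal
(5,3): no bracket -> illegal
W mobility = 8

Answer: B=7 W=8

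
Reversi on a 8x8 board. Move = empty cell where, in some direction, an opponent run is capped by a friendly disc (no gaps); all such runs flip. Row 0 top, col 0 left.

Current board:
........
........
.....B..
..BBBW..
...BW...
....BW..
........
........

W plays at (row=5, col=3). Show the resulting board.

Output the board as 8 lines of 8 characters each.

Place W at (5,3); scan 8 dirs for brackets.
Dir NW: first cell '.' (not opp) -> no flip
Dir N: opp run (4,3) (3,3), next='.' -> no flip
Dir NE: first cell 'W' (not opp) -> no flip
Dir W: first cell '.' (not opp) -> no flip
Dir E: opp run (5,4) capped by W -> flip
Dir SW: first cell '.' (not opp) -> no flip
Dir S: first cell '.' (not opp) -> no flip
Dir SE: first cell '.' (not opp) -> no flip
All flips: (5,4)

Answer: ........
........
.....B..
..BBBW..
...BW...
...WWW..
........
........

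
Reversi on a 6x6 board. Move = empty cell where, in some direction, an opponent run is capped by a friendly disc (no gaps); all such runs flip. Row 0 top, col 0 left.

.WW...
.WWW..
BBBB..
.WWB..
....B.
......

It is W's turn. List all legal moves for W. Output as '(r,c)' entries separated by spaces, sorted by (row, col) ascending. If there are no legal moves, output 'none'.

(1,0): flips 1 -> legal
(1,4): flips 1 -> legal
(2,4): no bracket -> illegal
(3,0): flips 1 -> legal
(3,4): flips 2 -> legal
(3,5): no bracket -> illegal
(4,2): no bracket -> illegal
(4,3): flips 2 -> legal
(4,5): no bracket -> illegal
(5,3): no bracket -> illegal
(5,4): no bracket -> illegal
(5,5): flips 3 -> legal

Answer: (1,0) (1,4) (3,0) (3,4) (4,3) (5,5)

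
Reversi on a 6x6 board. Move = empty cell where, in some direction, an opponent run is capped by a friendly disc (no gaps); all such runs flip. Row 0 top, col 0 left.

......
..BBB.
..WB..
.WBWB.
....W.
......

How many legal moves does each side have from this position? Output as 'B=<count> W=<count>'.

Answer: B=5 W=6

Derivation:
-- B to move --
(1,1): no bracket -> illegal
(2,0): no bracket -> illegal
(2,1): flips 1 -> legal
(2,4): no bracket -> illegal
(3,0): flips 1 -> legal
(3,5): no bracket -> illegal
(4,0): flips 2 -> legal
(4,1): no bracket -> illegal
(4,2): no bracket -> illegal
(4,3): flips 1 -> legal
(4,5): no bracket -> illegal
(5,3): no bracket -> illegal
(5,4): flips 1 -> legal
(5,5): no bracket -> illegal
B mobility = 5
-- W to move --
(0,1): no bracket -> illegal
(0,2): flips 1 -> legal
(0,3): flips 2 -> legal
(0,4): flips 1 -> legal
(0,5): no bracket -> illegal
(1,1): no bracket -> illegal
(1,5): no bracket -> illegal
(2,1): no bracket -> illegal
(2,4): flips 2 -> legal
(2,5): no bracket -> illegal
(3,5): flips 1 -> legal
(4,1): no bracket -> illegal
(4,2): flips 1 -> legal
(4,3): no bracket -> illegal
(4,5): no bracket -> illegal
W mobility = 6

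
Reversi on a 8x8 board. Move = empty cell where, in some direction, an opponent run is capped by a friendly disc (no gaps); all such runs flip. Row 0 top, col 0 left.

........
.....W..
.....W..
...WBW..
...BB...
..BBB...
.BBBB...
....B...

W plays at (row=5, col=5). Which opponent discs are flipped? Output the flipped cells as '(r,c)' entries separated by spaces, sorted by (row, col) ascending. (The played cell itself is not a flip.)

Answer: (4,4)

Derivation:
Dir NW: opp run (4,4) capped by W -> flip
Dir N: first cell '.' (not opp) -> no flip
Dir NE: first cell '.' (not opp) -> no flip
Dir W: opp run (5,4) (5,3) (5,2), next='.' -> no flip
Dir E: first cell '.' (not opp) -> no flip
Dir SW: opp run (6,4), next='.' -> no flip
Dir S: first cell '.' (not opp) -> no flip
Dir SE: first cell '.' (not opp) -> no flip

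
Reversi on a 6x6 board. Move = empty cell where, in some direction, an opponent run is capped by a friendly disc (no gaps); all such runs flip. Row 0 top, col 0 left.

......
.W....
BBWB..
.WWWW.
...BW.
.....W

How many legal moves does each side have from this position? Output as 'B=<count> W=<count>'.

-- B to move --
(0,0): no bracket -> illegal
(0,1): flips 1 -> legal
(0,2): flips 1 -> legal
(1,0): no bracket -> illegal
(1,2): no bracket -> illegal
(1,3): no bracket -> illegal
(2,4): no bracket -> illegal
(2,5): flips 1 -> legal
(3,0): no bracket -> illegal
(3,5): no bracket -> illegal
(4,0): no bracket -> illegal
(4,1): flips 2 -> legal
(4,2): flips 1 -> legal
(4,5): flips 2 -> legal
(5,3): no bracket -> illegal
(5,4): no bracket -> illegal
B mobility = 6
-- W to move --
(1,0): flips 1 -> legal
(1,2): flips 1 -> legal
(1,3): flips 1 -> legal
(1,4): flips 1 -> legal
(2,4): flips 1 -> legal
(3,0): no bracket -> illegal
(4,2): flips 1 -> legal
(5,2): flips 1 -> legal
(5,3): flips 1 -> legal
(5,4): flips 1 -> legal
W mobility = 9

Answer: B=6 W=9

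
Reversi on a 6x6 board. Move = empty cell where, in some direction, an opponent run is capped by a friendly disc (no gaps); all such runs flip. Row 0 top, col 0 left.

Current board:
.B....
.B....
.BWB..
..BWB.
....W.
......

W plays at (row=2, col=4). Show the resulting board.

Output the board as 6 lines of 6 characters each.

Answer: .B....
.B....
.BWWW.
..BWW.
....W.
......

Derivation:
Place W at (2,4); scan 8 dirs for brackets.
Dir NW: first cell '.' (not opp) -> no flip
Dir N: first cell '.' (not opp) -> no flip
Dir NE: first cell '.' (not opp) -> no flip
Dir W: opp run (2,3) capped by W -> flip
Dir E: first cell '.' (not opp) -> no flip
Dir SW: first cell 'W' (not opp) -> no flip
Dir S: opp run (3,4) capped by W -> flip
Dir SE: first cell '.' (not opp) -> no flip
All flips: (2,3) (3,4)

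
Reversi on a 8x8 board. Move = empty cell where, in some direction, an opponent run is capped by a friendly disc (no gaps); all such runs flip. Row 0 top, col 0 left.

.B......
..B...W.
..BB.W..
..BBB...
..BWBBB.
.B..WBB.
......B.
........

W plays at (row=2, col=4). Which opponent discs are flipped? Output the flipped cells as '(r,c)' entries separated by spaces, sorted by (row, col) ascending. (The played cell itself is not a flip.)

Dir NW: first cell '.' (not opp) -> no flip
Dir N: first cell '.' (not opp) -> no flip
Dir NE: first cell '.' (not opp) -> no flip
Dir W: opp run (2,3) (2,2), next='.' -> no flip
Dir E: first cell 'W' (not opp) -> no flip
Dir SW: opp run (3,3) (4,2) (5,1), next='.' -> no flip
Dir S: opp run (3,4) (4,4) capped by W -> flip
Dir SE: first cell '.' (not opp) -> no flip

Answer: (3,4) (4,4)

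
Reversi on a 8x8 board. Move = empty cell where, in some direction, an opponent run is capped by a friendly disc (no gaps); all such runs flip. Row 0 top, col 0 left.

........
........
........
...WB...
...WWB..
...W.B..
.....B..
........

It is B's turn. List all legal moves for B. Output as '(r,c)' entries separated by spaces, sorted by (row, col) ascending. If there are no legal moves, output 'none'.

(2,2): flips 2 -> legal
(2,3): no bracket -> illegal
(2,4): no bracket -> illegal
(3,2): flips 1 -> legal
(3,5): no bracket -> illegal
(4,2): flips 2 -> legal
(5,2): flips 1 -> legal
(5,4): flips 1 -> legal
(6,2): no bracket -> illegal
(6,3): no bracket -> illegal
(6,4): no bracket -> illegal

Answer: (2,2) (3,2) (4,2) (5,2) (5,4)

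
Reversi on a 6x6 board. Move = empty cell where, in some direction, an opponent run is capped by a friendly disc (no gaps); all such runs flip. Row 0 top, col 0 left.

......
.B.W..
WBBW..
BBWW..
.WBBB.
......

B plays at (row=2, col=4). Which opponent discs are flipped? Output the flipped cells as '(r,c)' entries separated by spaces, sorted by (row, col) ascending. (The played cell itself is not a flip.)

Answer: (2,3) (3,3)

Derivation:
Dir NW: opp run (1,3), next='.' -> no flip
Dir N: first cell '.' (not opp) -> no flip
Dir NE: first cell '.' (not opp) -> no flip
Dir W: opp run (2,3) capped by B -> flip
Dir E: first cell '.' (not opp) -> no flip
Dir SW: opp run (3,3) capped by B -> flip
Dir S: first cell '.' (not opp) -> no flip
Dir SE: first cell '.' (not opp) -> no flip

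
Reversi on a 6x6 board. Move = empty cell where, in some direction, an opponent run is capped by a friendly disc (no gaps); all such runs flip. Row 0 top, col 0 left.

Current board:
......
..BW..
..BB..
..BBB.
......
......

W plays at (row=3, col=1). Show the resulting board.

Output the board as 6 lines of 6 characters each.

Answer: ......
..BW..
..WB..
.WBBB.
......
......

Derivation:
Place W at (3,1); scan 8 dirs for brackets.
Dir NW: first cell '.' (not opp) -> no flip
Dir N: first cell '.' (not opp) -> no flip
Dir NE: opp run (2,2) capped by W -> flip
Dir W: first cell '.' (not opp) -> no flip
Dir E: opp run (3,2) (3,3) (3,4), next='.' -> no flip
Dir SW: first cell '.' (not opp) -> no flip
Dir S: first cell '.' (not opp) -> no flip
Dir SE: first cell '.' (not opp) -> no flip
All flips: (2,2)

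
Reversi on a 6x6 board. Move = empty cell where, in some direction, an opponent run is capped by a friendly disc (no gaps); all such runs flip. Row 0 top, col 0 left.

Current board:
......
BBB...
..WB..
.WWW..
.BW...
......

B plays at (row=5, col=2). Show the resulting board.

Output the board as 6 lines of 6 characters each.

Place B at (5,2); scan 8 dirs for brackets.
Dir NW: first cell 'B' (not opp) -> no flip
Dir N: opp run (4,2) (3,2) (2,2) capped by B -> flip
Dir NE: first cell '.' (not opp) -> no flip
Dir W: first cell '.' (not opp) -> no flip
Dir E: first cell '.' (not opp) -> no flip
Dir SW: edge -> no flip
Dir S: edge -> no flip
Dir SE: edge -> no flip
All flips: (2,2) (3,2) (4,2)

Answer: ......
BBB...
..BB..
.WBW..
.BB...
..B...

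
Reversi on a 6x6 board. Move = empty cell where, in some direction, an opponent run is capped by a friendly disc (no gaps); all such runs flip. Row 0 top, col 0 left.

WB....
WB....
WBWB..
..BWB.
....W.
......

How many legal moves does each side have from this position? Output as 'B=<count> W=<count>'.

-- B to move --
(1,2): flips 1 -> legal
(1,3): no bracket -> illegal
(2,4): no bracket -> illegal
(3,0): no bracket -> illegal
(3,1): no bracket -> illegal
(3,5): no bracket -> illegal
(4,2): no bracket -> illegal
(4,3): flips 1 -> legal
(4,5): no bracket -> illegal
(5,3): no bracket -> illegal
(5,4): flips 1 -> legal
(5,5): flips 3 -> legal
B mobility = 4
-- W to move --
(0,2): flips 2 -> legal
(1,2): flips 1 -> legal
(1,3): flips 1 -> legal
(1,4): no bracket -> illegal
(2,4): flips 2 -> legal
(2,5): no bracket -> illegal
(3,0): no bracket -> illegal
(3,1): flips 1 -> legal
(3,5): flips 1 -> legal
(4,1): no bracket -> illegal
(4,2): flips 1 -> legal
(4,3): flips 2 -> legal
(4,5): no bracket -> illegal
W mobility = 8

Answer: B=4 W=8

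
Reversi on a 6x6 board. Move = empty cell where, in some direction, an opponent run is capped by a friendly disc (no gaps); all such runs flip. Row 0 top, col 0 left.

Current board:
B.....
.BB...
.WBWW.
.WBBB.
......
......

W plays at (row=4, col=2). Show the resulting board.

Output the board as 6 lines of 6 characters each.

Place W at (4,2); scan 8 dirs for brackets.
Dir NW: first cell 'W' (not opp) -> no flip
Dir N: opp run (3,2) (2,2) (1,2), next='.' -> no flip
Dir NE: opp run (3,3) capped by W -> flip
Dir W: first cell '.' (not opp) -> no flip
Dir E: first cell '.' (not opp) -> no flip
Dir SW: first cell '.' (not opp) -> no flip
Dir S: first cell '.' (not opp) -> no flip
Dir SE: first cell '.' (not opp) -> no flip
All flips: (3,3)

Answer: B.....
.BB...
.WBWW.
.WBWB.
..W...
......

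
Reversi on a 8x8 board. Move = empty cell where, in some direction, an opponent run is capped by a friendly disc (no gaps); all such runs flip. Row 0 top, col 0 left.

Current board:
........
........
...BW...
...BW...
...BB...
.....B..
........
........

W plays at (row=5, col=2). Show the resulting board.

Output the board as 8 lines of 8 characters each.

Place W at (5,2); scan 8 dirs for brackets.
Dir NW: first cell '.' (not opp) -> no flip
Dir N: first cell '.' (not opp) -> no flip
Dir NE: opp run (4,3) capped by W -> flip
Dir W: first cell '.' (not opp) -> no flip
Dir E: first cell '.' (not opp) -> no flip
Dir SW: first cell '.' (not opp) -> no flip
Dir S: first cell '.' (not opp) -> no flip
Dir SE: first cell '.' (not opp) -> no flip
All flips: (4,3)

Answer: ........
........
...BW...
...BW...
...WB...
..W..B..
........
........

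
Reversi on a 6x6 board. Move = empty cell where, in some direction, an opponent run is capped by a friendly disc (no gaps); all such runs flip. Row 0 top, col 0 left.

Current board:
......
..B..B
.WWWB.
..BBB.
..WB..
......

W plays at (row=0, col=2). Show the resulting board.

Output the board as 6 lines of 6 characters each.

Answer: ..W...
..W..B
.WWWB.
..BBB.
..WB..
......

Derivation:
Place W at (0,2); scan 8 dirs for brackets.
Dir NW: edge -> no flip
Dir N: edge -> no flip
Dir NE: edge -> no flip
Dir W: first cell '.' (not opp) -> no flip
Dir E: first cell '.' (not opp) -> no flip
Dir SW: first cell '.' (not opp) -> no flip
Dir S: opp run (1,2) capped by W -> flip
Dir SE: first cell '.' (not opp) -> no flip
All flips: (1,2)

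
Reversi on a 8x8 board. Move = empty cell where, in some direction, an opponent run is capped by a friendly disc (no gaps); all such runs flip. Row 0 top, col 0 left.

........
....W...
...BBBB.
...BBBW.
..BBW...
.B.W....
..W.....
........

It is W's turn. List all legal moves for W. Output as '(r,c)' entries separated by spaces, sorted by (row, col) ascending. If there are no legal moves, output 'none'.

(1,2): no bracket -> illegal
(1,3): flips 3 -> legal
(1,5): no bracket -> illegal
(1,6): flips 1 -> legal
(1,7): flips 2 -> legal
(2,2): flips 1 -> legal
(2,7): no bracket -> illegal
(3,1): flips 1 -> legal
(3,2): flips 4 -> legal
(3,7): no bracket -> illegal
(4,0): flips 1 -> legal
(4,1): flips 2 -> legal
(4,5): no bracket -> illegal
(4,6): no bracket -> illegal
(5,0): no bracket -> illegal
(5,2): no bracket -> illegal
(5,4): no bracket -> illegal
(6,0): no bracket -> illegal
(6,1): no bracket -> illegal

Answer: (1,3) (1,6) (1,7) (2,2) (3,1) (3,2) (4,0) (4,1)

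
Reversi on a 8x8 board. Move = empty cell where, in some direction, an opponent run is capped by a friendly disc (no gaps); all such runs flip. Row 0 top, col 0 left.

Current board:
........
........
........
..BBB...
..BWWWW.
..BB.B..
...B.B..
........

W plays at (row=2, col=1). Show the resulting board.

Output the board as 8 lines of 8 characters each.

Place W at (2,1); scan 8 dirs for brackets.
Dir NW: first cell '.' (not opp) -> no flip
Dir N: first cell '.' (not opp) -> no flip
Dir NE: first cell '.' (not opp) -> no flip
Dir W: first cell '.' (not opp) -> no flip
Dir E: first cell '.' (not opp) -> no flip
Dir SW: first cell '.' (not opp) -> no flip
Dir S: first cell '.' (not opp) -> no flip
Dir SE: opp run (3,2) capped by W -> flip
All flips: (3,2)

Answer: ........
........
.W......
..WBB...
..BWWWW.
..BB.B..
...B.B..
........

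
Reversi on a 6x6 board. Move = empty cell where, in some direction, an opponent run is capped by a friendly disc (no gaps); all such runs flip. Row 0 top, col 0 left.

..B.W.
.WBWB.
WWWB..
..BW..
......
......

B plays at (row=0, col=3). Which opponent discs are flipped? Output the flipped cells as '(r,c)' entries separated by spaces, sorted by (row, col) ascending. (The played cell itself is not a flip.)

Dir NW: edge -> no flip
Dir N: edge -> no flip
Dir NE: edge -> no flip
Dir W: first cell 'B' (not opp) -> no flip
Dir E: opp run (0,4), next='.' -> no flip
Dir SW: first cell 'B' (not opp) -> no flip
Dir S: opp run (1,3) capped by B -> flip
Dir SE: first cell 'B' (not opp) -> no flip

Answer: (1,3)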